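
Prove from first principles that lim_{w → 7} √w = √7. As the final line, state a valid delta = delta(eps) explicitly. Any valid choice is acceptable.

Let eps > 0. We want delta > 0 such that 0 < |w − 7| < delta implies |√w − √7| < eps.
Multiplying by the conjugate, |√w − √7| = |w − 7|/(√w + √7).
Restrict delta ≤ 7 so that |w − 7| < 7 forces w > 0, and then √w + √7 > √7.
Hence |√w − √7| < |w − 7|/√7, which is < eps once |w − 7| < √7·eps.
Take delta = min(7, √7·eps). If 0 < |w − 7| < delta then w > 0 and |√w − √7| < |w − 7|/√7 < eps.

delta = min(7, √7·eps)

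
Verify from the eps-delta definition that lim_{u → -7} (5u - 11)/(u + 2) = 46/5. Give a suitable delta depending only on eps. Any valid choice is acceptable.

Let eps > 0 be given. We want delta > 0 with 0 < |u + 7| < delta ⇒ |(5u - 11)/(u + 2) − (46/5)| < eps.
Combining over a common denominator, (5u - 11)/(u + 2) − (46/5) = [(5u - 11)·(-5) − (-46)·(u + 2)] / [(-5)·(u + 2)] = 21(u + 7) / ((-5)(u + 2)).
So |(5u - 11)/(u + 2) − (46/5)| = 21|u + 7| / (5·|u + 2|).
Restrict delta ≤ 5/2. Then |u + 7| < 5/2 gives |u + 2| = |(u + 7) + (-5)| ≥ 5 − 5/2 = 5/2.
Hence |(5u - 11)/(u + 2) − (46/5)| < 21|u + 7|/(5·(5/2)) = (42/25)|u + 7|, which is < eps once |u + 7| < (25/42)eps.
Take delta = min(5/2, (25/42)eps). Then 0 < |u + 7| < delta forces both bounds, so |(5u - 11)/(u + 2) − (46/5)| < eps.

delta = min(5/2, (25/42)eps)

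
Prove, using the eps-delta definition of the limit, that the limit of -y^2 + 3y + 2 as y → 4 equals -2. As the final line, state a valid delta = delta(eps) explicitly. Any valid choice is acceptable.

delta = min(2, eps/7)

Let eps > 0 be given. We want delta > 0 such that 0 < |y − 4| < delta implies |(-y^2 + 3y + 2) + 2| < eps.
(-y^2 + 3y + 2) + 2 = -y^2 + 3y + 4 = (y − 4)(-y - 1).
So |(-y^2 + 3y + 2) + 2| = |y − 4|·|-y - 1|.
Assume first that |y − 4| < 2, so |y| < 6. Then |-y - 1| ≤ 6 + 1 = 7.
Hence |(-y^2 + 3y + 2) + 2| ≤ 7|y − 4| < eps provided |y − 4| < eps/7.
Take delta = min(2, eps/7). Then 0 < |y − 4| < delta gives both |y − 4| < 2 and |y − 4| < eps/7, so |(-y^2 + 3y + 2) + 2| < eps.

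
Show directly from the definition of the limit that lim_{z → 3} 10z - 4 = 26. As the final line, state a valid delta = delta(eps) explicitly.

delta = eps/10

Let eps > 0. We need delta > 0 so that 0 < |z − 3| < delta implies |(10z - 4) − 26| < eps.
|(10z - 4) − 26| = |10z - 30| = 10|z − 3|.
Thus it suffices that |z − 3| < eps/10.
Take delta = eps/10. If 0 < |z − 3| < delta then |(10z - 4) − 26| = 10|z − 3| < 10·(eps/10) = eps.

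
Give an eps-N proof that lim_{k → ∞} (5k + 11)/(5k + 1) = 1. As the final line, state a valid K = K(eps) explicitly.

K = 2/eps

Let eps > 0. For k ≥ 1, |(5k + 11)/(5k + 1) − 1| = |50|/(5(5k + 1)) = 50/(5(5k + 1)).
Since 5k + 1 ≥ 5k for k ≥ 1, this is ≤ 50/(5·5k) = 2/k.
So |(5k + 11)/(5k + 1) − 1| < eps whenever k > 2/eps.
Take K = 2/eps. If k > K then |(5k + 11)/(5k + 1) − 1| ≤ 2/k < eps.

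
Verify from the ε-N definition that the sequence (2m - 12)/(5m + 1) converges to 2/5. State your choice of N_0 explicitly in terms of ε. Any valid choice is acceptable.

Fix ε > 0. For m ≥ 1, |(2m - 12)/(5m + 1) − (2/5)| = |-62|/(5(5m + 1)) = 62/(5(5m + 1)).
Since 5m + 1 ≥ 5m for m ≥ 1, this is ≤ 62/(5·5m) = (62/25)/m.
So |(2m - 12)/(5m + 1) − (2/5)| < ε whenever m > (62/25)/ε.
Take N_0 = (62/25)/ε. If m > N_0 then |(2m - 12)/(5m + 1) − (2/5)| ≤ (62/25)/m < ε.

N_0 = (62/25)/ε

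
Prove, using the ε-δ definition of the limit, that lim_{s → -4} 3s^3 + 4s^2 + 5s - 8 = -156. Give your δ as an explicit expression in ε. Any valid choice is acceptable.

δ = min(2, ε/193)

Let ε > 0 be given. We want δ > 0 such that 0 < |s + 4| < δ implies |(3s^3 + 4s^2 + 5s - 8) + 156| < ε.
(3s^3 + 4s^2 + 5s - 8) + 156 = 3s^3 + 4s^2 + 5s + 148 = (s + 4)(3s^2 - 8s + 37).
So |(3s^3 + 4s^2 + 5s - 8) + 156| = |s + 4|·|3s^2 - 8s + 37|.
Assume first that |s + 4| < 2, so |s| < 6. Then |3s^2 - 8s + 37| ≤ 3·6^2 + 8·6 + 37 = 193.
Hence |(3s^3 + 4s^2 + 5s - 8) + 156| ≤ 193|s + 4| < ε provided |s + 4| < ε/193.
Take δ = min(2, ε/193). Then 0 < |s + 4| < δ gives both |s + 4| < 2 and |s + 4| < ε/193, so |(3s^3 + 4s^2 + 5s - 8) + 156| < ε.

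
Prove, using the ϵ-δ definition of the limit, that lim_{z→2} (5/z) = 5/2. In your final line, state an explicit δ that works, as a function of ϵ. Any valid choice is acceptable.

δ = min(1, (2/5)ϵ)

Let ϵ > 0 be given. We seek δ > 0 such that 0 < |z − 2| < δ implies |5/z − (5/2)| < ϵ.
|5/z − (5/2)| = 5·|2 − z|/(2·|z|) = 5|z − 2|/(2|z|).
Restrict δ ≤ 1. Then |z − 2| < 1 gives |z| > 1, so 2|z| > 2.
Then |5/z − (5/2)| < 5|z − 2|/2, which is < ϵ when |z − 2| < (2/5)ϵ.
Take δ = min(1, (2/5)ϵ). Then 0 < |z − 2| < δ gives both |z − 2| < 1 and |z − 2| < (2/5)ϵ, so |5/z − (5/2)| < ϵ.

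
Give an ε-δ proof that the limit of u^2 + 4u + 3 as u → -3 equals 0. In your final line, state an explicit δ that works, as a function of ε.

Suppose ε > 0. We want δ > 0 such that 0 < |u + 3| < δ implies |(u^2 + 4u + 3)| < ε.
(u^2 + 4u + 3) = u^2 + 4u + 3 = (u + 3)(u + 1).
So |(u^2 + 4u + 3)| = |u + 3|·|u + 1|.
Require δ ≤ 1. Then |u + 3| < 1 gives |u| < 4, and by the triangle inequality |u + 1| ≤ 4 + 1 = 5.
Hence |(u^2 + 4u + 3)| ≤ 5|u + 3| < ε provided |u + 3| < ε/5.
Take δ = min(1, ε/5). Then 0 < |u + 3| < δ gives both |u + 3| < 1 and |u + 3| < ε/5, so |(u^2 + 4u + 3)| < ε.

δ = min(1, ε/5)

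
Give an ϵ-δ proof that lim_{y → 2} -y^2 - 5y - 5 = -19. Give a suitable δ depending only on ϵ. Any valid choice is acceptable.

Fix ϵ > 0. We want δ > 0 such that 0 < |y − 2| < δ implies |(-y^2 - 5y - 5) + 19| < ϵ.
(-y^2 - 5y - 5) + 19 = -y^2 - 5y + 14 = (y − 2)(-y - 7).
So |(-y^2 - 5y - 5) + 19| = |y − 2|·|-y - 7|.
Assume first that |y − 2| < 1, so |y| < 3. Then |-y - 7| ≤ 3 + 7 = 10.
Hence |(-y^2 - 5y - 5) + 19| ≤ 10|y − 2| < ϵ provided |y − 2| < ϵ/10.
Choosing δ = min(1, ϵ/10) ensures both conditions, hence |(-y^2 - 5y - 5) + 19| < ϵ.

δ = min(1, ϵ/10)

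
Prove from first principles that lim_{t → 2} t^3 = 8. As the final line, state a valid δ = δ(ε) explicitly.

Fix ε > 0. We seek δ > 0 with 0 < |t − 2| < δ ⇒ |t^3 − 8| < ε.
Factor: t^3 − 8 = (t − 2)(t^2 + 2t + 4), so |t^3 − 8| = |t − 2|·|t^2 + 2t + 4|.
Restrict δ ≤ 1. Then |t − 2| < 1 gives |t| < 3, so by the triangle inequality |t^2 + 2t + 4| ≤ 3^2 + 2·3 + 4 = 19.
Hence |t^3 − 8| ≤ 19|t − 2|, which is < ε once |t − 2| < ε/19.
Take δ = min(1, ε/19). If 0 < |t − 2| < δ then both bounds hold and |t^3 − 8| ≤ 19|t − 2| < 19·(ε/19) = ε.

δ = min(1, ε/19)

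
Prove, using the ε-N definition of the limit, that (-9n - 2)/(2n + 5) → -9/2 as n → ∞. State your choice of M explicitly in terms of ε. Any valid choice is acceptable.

M = (41/4)/ε

Let ε > 0. For n ≥ 1, |(-9n - 2)/(2n + 5) + 9/2| = |41|/(2(2n + 5)) = 41/(2(2n + 5)).
Since 2n + 5 ≥ 2n for n ≥ 1, this is ≤ 41/(2·2n) = (41/4)/n.
So |(-9n - 2)/(2n + 5) + 9/2| < ε whenever n > (41/4)/ε.
Take M = (41/4)/ε. If n > M then |(-9n - 2)/(2n + 5) + 9/2| ≤ (41/4)/n < ε.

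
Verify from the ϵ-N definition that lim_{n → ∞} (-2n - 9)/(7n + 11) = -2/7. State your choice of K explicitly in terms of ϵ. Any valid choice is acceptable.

K = (41/49)/ϵ

Fix ϵ > 0. For n ≥ 1, |(-2n - 9)/(7n + 11) + 2/7| = |-41|/(7(7n + 11)) = 41/(7(7n + 11)).
Since 7n + 11 ≥ 7n for n ≥ 1, this is ≤ 41/(7·7n) = (41/49)/n.
So |(-2n - 9)/(7n + 11) + 2/7| < ϵ whenever n > (41/49)/ϵ.
Take K = (41/49)/ϵ. If n > K then |(-2n - 9)/(7n + 11) + 2/7| ≤ (41/49)/n < ϵ.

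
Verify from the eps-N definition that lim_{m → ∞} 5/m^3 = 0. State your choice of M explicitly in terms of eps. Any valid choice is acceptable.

Let eps > 0. For m ≥ 1, |5/m^3 − 0| = 5/m^3.
5/m^3 < eps ⇔ m^3 > 5/eps ⇔ m > (5/eps)^{1/3}.
Take M = (5/eps)^{1/3}. Then m > M implies 5/m^3 < eps.

M = (5/eps)^{1/3}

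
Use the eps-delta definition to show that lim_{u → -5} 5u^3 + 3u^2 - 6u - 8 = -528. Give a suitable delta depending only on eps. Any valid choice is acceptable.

delta = min(1, eps/416)

Let eps > 0 be given. We want delta > 0 such that 0 < |u + 5| < delta implies |(5u^3 + 3u^2 - 6u - 8) + 528| < eps.
(5u^3 + 3u^2 - 6u - 8) + 528 = 5u^3 + 3u^2 - 6u + 520 = (u + 5)(5u^2 - 22u + 104).
So |(5u^3 + 3u^2 - 6u - 8) + 528| = |u + 5|·|5u^2 - 22u + 104|.
Assume first that |u + 5| < 1, so |u| < 6. Then |5u^2 - 22u + 104| ≤ 5·6^2 + 22·6 + 104 = 416.
Hence |(5u^3 + 3u^2 - 6u - 8) + 528| ≤ 416|u + 5| < eps provided |u + 5| < eps/416.
Take delta = min(1, eps/416). Then 0 < |u + 5| < delta gives both |u + 5| < 1 and |u + 5| < eps/416, so |(5u^3 + 3u^2 - 6u - 8) + 528| < eps.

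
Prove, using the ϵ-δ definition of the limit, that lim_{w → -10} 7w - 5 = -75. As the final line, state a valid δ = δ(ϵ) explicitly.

δ = ϵ/7

Fix ϵ > 0. We need δ > 0 so that 0 < |w + 10| < δ implies |(7w - 5) + 75| < ϵ.
|(7w - 5) + 75| = |7w + 70| = 7|w + 10|.
Thus it suffices that |w + 10| < ϵ/7.
Choosing δ = ϵ/7 gives |(7w - 5) + 75| = 7|w + 10| < ϵ whenever |w + 10| < δ.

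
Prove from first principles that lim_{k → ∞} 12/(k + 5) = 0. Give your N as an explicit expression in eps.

N = 12/eps

Let eps > 0 be given. For k ≥ 1, |12/(k + 5) − 0| = 12/(k + 5) ≤ 12/k.
We need 12/k < eps, i.e. k > 12/eps.
Take N = 12/eps. If k > N then |12/(k + 5)| ≤ 12/k < eps.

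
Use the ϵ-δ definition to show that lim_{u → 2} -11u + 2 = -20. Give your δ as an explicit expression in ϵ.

Fix ϵ > 0. We need δ > 0 so that 0 < |u − 2| < δ implies |(-11u + 2) + 20| < ϵ.
|(-11u + 2) + 20| = |-11u + 22| = 11|u − 2|.
Thus it suffices that |u − 2| < ϵ/11.
Take δ = ϵ/11. If 0 < |u − 2| < δ then |(-11u + 2) + 20| = 11|u − 2| < 11·(ϵ/11) = ϵ.

δ = ϵ/11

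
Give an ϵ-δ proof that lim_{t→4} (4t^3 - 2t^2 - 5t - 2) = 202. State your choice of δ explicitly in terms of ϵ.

δ = min(2, ϵ/279)

Let ϵ > 0 be given. We want δ > 0 such that 0 < |t − 4| < δ implies |(4t^3 - 2t^2 - 5t - 2) − 202| < ϵ.
(4t^3 - 2t^2 - 5t - 2) − 202 = 4t^3 - 2t^2 - 5t - 204 = (t − 4)(4t^2 + 14t + 51).
So |(4t^3 - 2t^2 - 5t - 2) − 202| = |t − 4|·|4t^2 + 14t + 51|.
Require δ ≤ 2. Then |t − 4| < 2 gives |t| < 6, and by the triangle inequality |4t^2 + 14t + 51| ≤ 4·6^2 + 14·6 + 51 = 279.
Hence |(4t^3 - 2t^2 - 5t - 2) − 202| ≤ 279|t − 4| < ϵ provided |t − 4| < ϵ/279.
Take δ = min(2, ϵ/279). Then 0 < |t − 4| < δ gives both |t − 4| < 2 and |t − 4| < ϵ/279, so |(4t^3 - 2t^2 - 5t - 2) − 202| < ϵ.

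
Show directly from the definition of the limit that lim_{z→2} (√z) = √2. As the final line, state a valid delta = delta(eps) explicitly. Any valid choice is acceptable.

delta = min(2, √2·eps)

Let eps > 0 be given. We want delta > 0 such that 0 < |z − 2| < delta implies |√z − √2| < eps.
Rationalise: √z − √2 = (z − 2)/(√z + √2), so |√z − √2| = |z − 2|/(√z + √2).
Restrict delta ≤ 2 so that |z − 2| < 2 forces z > 0, and then √z + √2 > √2.
Hence |√z − √2| < |z − 2|/√2, which is < eps once |z − 2| < √2·eps.
Take delta = min(2, √2·eps). If 0 < |z − 2| < delta then z > 0 and |√z − √2| < |z − 2|/√2 < eps.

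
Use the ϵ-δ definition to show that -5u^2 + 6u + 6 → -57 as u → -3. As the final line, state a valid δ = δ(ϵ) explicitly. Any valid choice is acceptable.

δ = min(1, ϵ/41)

Let ϵ > 0. We want δ > 0 such that 0 < |u + 3| < δ implies |(-5u^2 + 6u + 6) + 57| < ϵ.
(-5u^2 + 6u + 6) + 57 = -5u^2 + 6u + 63 = (u + 3)(-5u + 21).
So |(-5u^2 + 6u + 6) + 57| = |u + 3|·|-5u + 21|.
Assume first that |u + 3| < 1, so |u| < 4. Then |-5u + 21| ≤ 5·4 + 21 = 41.
Hence |(-5u^2 + 6u + 6) + 57| ≤ 41|u + 3| < ϵ provided |u + 3| < ϵ/41.
Take δ = min(1, ϵ/41). Then 0 < |u + 3| < δ gives both |u + 3| < 1 and |u + 3| < ϵ/41, so |(-5u^2 + 6u + 6) + 57| < ϵ.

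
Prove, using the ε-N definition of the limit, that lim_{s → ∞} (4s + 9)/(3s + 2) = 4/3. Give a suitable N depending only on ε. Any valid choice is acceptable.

Fix ε > 0. We seek N > 0 such that s > N implies |(4s + 9)/(3s + 2) − (4/3)| < ε.
(4s + 9)/(3s + 2) − (4/3) = (3(4s + 9) − 4(3s + 2)) / (3(3s + 2)) = 19/(3(3s + 2)).
For s > 0 we have 3s + 2 > 3s, so |(4s + 9)/(3s + 2) − (4/3)| = 19/(3(3s + 2)) < 19/(3·3s) = (19/9)/s.
Thus |(4s + 9)/(3s + 2) − (4/3)| < ε whenever s > (19/9)/ε.
Take N = (19/9)/ε. If s > N then |(4s + 9)/(3s + 2) − (4/3)| < (19/9)/s < ε.

N = (19/9)/ε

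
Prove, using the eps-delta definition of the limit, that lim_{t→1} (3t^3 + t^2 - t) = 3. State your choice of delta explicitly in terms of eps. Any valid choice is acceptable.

Let eps > 0. We want delta > 0 such that 0 < |t − 1| < delta implies |(3t^3 + t^2 - t) − 3| < eps.
(3t^3 + t^2 - t) − 3 = 3t^3 + t^2 - t - 3 = (t − 1)(3t^2 + 4t + 3).
So |(3t^3 + t^2 - t) − 3| = |t − 1|·|3t^2 + 4t + 3|.
Assume first that |t − 1| < 1, so |t| < 2. Then |3t^2 + 4t + 3| ≤ 3·2^2 + 4·2 + 3 = 23.
Hence |(3t^3 + t^2 - t) − 3| ≤ 23|t − 1| < eps provided |t − 1| < eps/23.
Choosing delta = min(1, eps/23) ensures both conditions, hence |(3t^3 + t^2 - t) − 3| < eps.

delta = min(1, eps/23)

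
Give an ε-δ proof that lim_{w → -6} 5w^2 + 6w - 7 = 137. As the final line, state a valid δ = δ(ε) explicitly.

Fix ε > 0. We want δ > 0 such that 0 < |w + 6| < δ implies |(5w^2 + 6w - 7) − 137| < ε.
(5w^2 + 6w - 7) − 137 = 5w^2 + 6w - 144 = (w + 6)(5w - 24).
So |(5w^2 + 6w - 7) − 137| = |w + 6|·|5w - 24|.
Assume first that |w + 6| < 1, so |w| < 7. Then |5w - 24| ≤ 5·7 + 24 = 59.
Hence |(5w^2 + 6w - 7) − 137| ≤ 59|w + 6| < ε provided |w + 6| < ε/59.
Take δ = min(1, ε/59). Then 0 < |w + 6| < δ gives both |w + 6| < 1 and |w + 6| < ε/59, so |(5w^2 + 6w - 7) − 137| < ε.

δ = min(1, ε/59)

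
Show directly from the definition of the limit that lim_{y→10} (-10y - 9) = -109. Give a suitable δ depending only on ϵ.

δ = ϵ/10

Let ϵ > 0 be given. We need δ > 0 so that 0 < |y − 10| < δ implies |(-10y - 9) + 109| < ϵ.
Since (-10y - 9) + 109 = -10(y − 10), we have |(-10y - 9) + 109| = 10|y − 10|.
So 10|y − 10| < ϵ exactly when |y − 10| < ϵ/10.
Choosing δ = ϵ/10 gives |(-10y - 9) + 109| = 10|y − 10| < ϵ whenever |y − 10| < δ.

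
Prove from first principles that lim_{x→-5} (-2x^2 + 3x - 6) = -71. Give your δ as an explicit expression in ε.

Let ε > 0. We want δ > 0 such that 0 < |x + 5| < δ implies |(-2x^2 + 3x - 6) + 71| < ε.
(-2x^2 + 3x - 6) + 71 = -2x^2 + 3x + 65 = (x + 5)(-2x + 13).
So |(-2x^2 + 3x - 6) + 71| = |x + 5|·|-2x + 13|.
Assume first that |x + 5| < 1, so |x| < 6. Then |-2x + 13| ≤ 2·6 + 13 = 25.
Hence |(-2x^2 + 3x - 6) + 71| ≤ 25|x + 5| < ε provided |x + 5| < ε/25.
Choosing δ = min(1, ε/25) ensures both conditions, hence |(-2x^2 + 3x - 6) + 71| < ε.

δ = min(1, ε/25)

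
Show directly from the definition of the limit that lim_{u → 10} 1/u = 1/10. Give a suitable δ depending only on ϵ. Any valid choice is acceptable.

Fix ϵ > 0. We seek δ > 0 such that 0 < |u − 10| < δ implies |1/u − (1/10)| < ϵ.
|1/u − (1/10)| = |10 − u|/(10·|u|) = |u − 10|/(10|u|).
Restrict δ ≤ 5. Then |u − 10| < 5 gives |u| > 5, so 10|u| > 50.
Then |1/u − (1/10)| < |u − 10|/50, which is < ϵ when |u − 10| < 50ϵ.
Take δ = min(5, 50ϵ). Then 0 < |u − 10| < δ gives both |u − 10| < 5 and |u − 10| < 50ϵ, so |1/u − (1/10)| < ϵ.

δ = min(5, 50ϵ)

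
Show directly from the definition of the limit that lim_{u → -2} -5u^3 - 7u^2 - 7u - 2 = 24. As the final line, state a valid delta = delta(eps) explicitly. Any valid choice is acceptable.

delta = min(2, eps/105)

Let eps > 0 be given. We want delta > 0 such that 0 < |u + 2| < delta implies |(-5u^3 - 7u^2 - 7u - 2) − 24| < eps.
(-5u^3 - 7u^2 - 7u - 2) − 24 = -5u^3 - 7u^2 - 7u - 26 = (u + 2)(-5u^2 + 3u - 13).
So |(-5u^3 - 7u^2 - 7u - 2) − 24| = |u + 2|·|-5u^2 + 3u - 13|.
Assume first that |u + 2| < 2, so |u| < 4. Then |-5u^2 + 3u - 13| ≤ 5·4^2 + 3·4 + 13 = 105.
Hence |(-5u^3 - 7u^2 - 7u - 2) − 24| ≤ 105|u + 2| < eps provided |u + 2| < eps/105.
Take delta = min(2, eps/105). Then 0 < |u + 2| < delta gives both |u + 2| < 2 and |u + 2| < eps/105, so |(-5u^3 - 7u^2 - 7u - 2) − 24| < eps.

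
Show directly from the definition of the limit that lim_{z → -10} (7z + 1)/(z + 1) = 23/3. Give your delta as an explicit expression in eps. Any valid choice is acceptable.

delta = min(9/2, (27/4)eps)

Let eps > 0. We want delta > 0 with 0 < |z + 10| < delta ⇒ |(7z + 1)/(z + 1) − (23/3)| < eps.
Combining over a common denominator, (7z + 1)/(z + 1) − (23/3) = [(7z + 1)·(-9) − (-69)·(z + 1)] / [(-9)·(z + 1)] = 6(z + 10) / ((-9)(z + 1)).
So |(7z + 1)/(z + 1) − (23/3)| = 6|z + 10| / (9·|z + 1|).
Restrict delta ≤ 9/2. Then |z + 10| < 9/2 gives |z + 1| = |(z + 10) + (-9)| ≥ 9 − 9/2 = 9/2.
Hence |(7z + 1)/(z + 1) − (23/3)| < 6|z + 10|/(9·(9/2)) = (4/27)|z + 10|, which is < eps once |z + 10| < (27/4)eps.
Take delta = min(9/2, (27/4)eps). Then 0 < |z + 10| < delta forces both bounds, so |(7z + 1)/(z + 1) − (23/3)| < eps.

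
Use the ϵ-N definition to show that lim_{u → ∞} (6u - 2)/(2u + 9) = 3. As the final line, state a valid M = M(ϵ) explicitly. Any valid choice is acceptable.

Suppose ϵ > 0. We seek M > 0 such that u > M implies |(6u - 2)/(2u + 9) − 3| < ϵ.
(6u - 2)/(2u + 9) − 3 = (2(6u - 2) − 6(2u + 9)) / (2(2u + 9)) = -58/(2(2u + 9)).
For u > 0 we have 2u + 9 > 2u, so |(6u - 2)/(2u + 9) − 3| = 58/(2(2u + 9)) < 58/(2·2u) = (29/2)/u.
Thus |(6u - 2)/(2u + 9) − 3| < ϵ whenever u > (29/2)/ϵ.
Take M = (29/2)/ϵ. If u > M then |(6u - 2)/(2u + 9) − 3| < (29/2)/u < ϵ.

M = (29/2)/ϵ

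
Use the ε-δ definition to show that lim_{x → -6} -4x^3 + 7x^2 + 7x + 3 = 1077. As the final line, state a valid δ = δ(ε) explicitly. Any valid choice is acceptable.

Fix ε > 0. We want δ > 0 such that 0 < |x + 6| < δ implies |(-4x^3 + 7x^2 + 7x + 3) − 1077| < ε.
(-4x^3 + 7x^2 + 7x + 3) − 1077 = -4x^3 + 7x^2 + 7x - 1074 = (x + 6)(-4x^2 + 31x - 179).
So |(-4x^3 + 7x^2 + 7x + 3) − 1077| = |x + 6|·|-4x^2 + 31x - 179|.
Assume first that |x + 6| < 1, so |x| < 7. Then |-4x^2 + 31x - 179| ≤ 4·7^2 + 31·7 + 179 = 592.
Hence |(-4x^3 + 7x^2 + 7x + 3) − 1077| ≤ 592|x + 6| < ε provided |x + 6| < ε/592.
Choosing δ = min(1, ε/592) ensures both conditions, hence |(-4x^3 + 7x^2 + 7x + 3) − 1077| < ε.

δ = min(1, ε/592)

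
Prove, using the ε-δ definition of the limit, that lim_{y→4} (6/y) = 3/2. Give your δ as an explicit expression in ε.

Let ε > 0 be given. We seek δ > 0 such that 0 < |y − 4| < δ implies |6/y − (3/2)| < ε.
|6/y − (3/2)| = 6·|4 − y|/(4·|y|) = 6|y − 4|/(4|y|).
Restrict δ ≤ 2. Then |y − 4| < 2 gives |y| > 2, so 4|y| > 8.
Then |6/y − (3/2)| < 6|y − 4|/8, which is < ε when |y − 4| < (4/3)ε.
Take δ = min(2, (4/3)ε). Then 0 < |y − 4| < δ gives both |y − 4| < 2 and |y − 4| < (4/3)ε, so |6/y − (3/2)| < ε.

δ = min(2, (4/3)ε)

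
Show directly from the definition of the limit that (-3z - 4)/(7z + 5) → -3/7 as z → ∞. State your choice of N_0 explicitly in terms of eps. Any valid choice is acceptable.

Suppose eps > 0. We seek N_0 > 0 such that z > N_0 implies |(-3z - 4)/(7z + 5) + 3/7| < eps.
(-3z - 4)/(7z + 5) + 3/7 = (7(-3z - 4) − (-3)(7z + 5)) / (7(7z + 5)) = -13/(7(7z + 5)).
For z > 0 we have 7z + 5 > 7z, so |(-3z - 4)/(7z + 5) + 3/7| = 13/(7(7z + 5)) < 13/(7·7z) = (13/49)/z.
Thus |(-3z - 4)/(7z + 5) + 3/7| < eps whenever z > (13/49)/eps.
Take N_0 = (13/49)/eps. If z > N_0 then |(-3z - 4)/(7z + 5) + 3/7| < (13/49)/z < eps.

N_0 = (13/49)/eps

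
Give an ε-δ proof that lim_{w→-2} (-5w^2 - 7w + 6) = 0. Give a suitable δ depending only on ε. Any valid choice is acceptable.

δ = min(2, ε/23)

Suppose ε > 0. We want δ > 0 such that 0 < |w + 2| < δ implies |(-5w^2 - 7w + 6)| < ε.
(-5w^2 - 7w + 6) = -5w^2 - 7w + 6 = (w + 2)(-5w + 3).
So |(-5w^2 - 7w + 6)| = |w + 2|·|-5w + 3|.
Require δ ≤ 2. Then |w + 2| < 2 gives |w| < 4, and by the triangle inequality |-5w + 3| ≤ 5·4 + 3 = 23.
Hence |(-5w^2 - 7w + 6)| ≤ 23|w + 2| < ε provided |w + 2| < ε/23.
Take δ = min(2, ε/23). Then 0 < |w + 2| < δ gives both |w + 2| < 2 and |w + 2| < ε/23, so |(-5w^2 - 7w + 6)| < ε.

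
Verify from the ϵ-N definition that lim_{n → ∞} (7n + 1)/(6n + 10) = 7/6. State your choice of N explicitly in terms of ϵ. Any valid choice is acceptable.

N = (16/9)/ϵ

Let ϵ > 0. For n ≥ 1, |(7n + 1)/(6n + 10) − (7/6)| = |-64|/(6(6n + 10)) = 64/(6(6n + 10)).
Since 6n + 10 ≥ 6n for n ≥ 1, this is ≤ 64/(6·6n) = (16/9)/n.
So |(7n + 1)/(6n + 10) − (7/6)| < ϵ whenever n > (16/9)/ϵ.
Take N = (16/9)/ϵ. If n > N then |(7n + 1)/(6n + 10) − (7/6)| ≤ (16/9)/n < ϵ.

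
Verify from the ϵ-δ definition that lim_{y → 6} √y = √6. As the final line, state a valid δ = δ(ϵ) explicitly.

Fix ϵ > 0. We want δ > 0 such that 0 < |y − 6| < δ implies |√y − √6| < ϵ.
Multiplying by the conjugate, |√y − √6| = |y − 6|/(√y + √6).
Restrict δ ≤ 6 so that |y − 6| < 6 forces y > 0, and then √y + √6 > √6.
Hence |√y − √6| < |y − 6|/√6, which is < ϵ once |y − 6| < √6·ϵ.
Take δ = min(6, √6·ϵ). If 0 < |y − 6| < δ then y > 0 and |√y − √6| < |y − 6|/√6 < ϵ.

δ = min(6, √6·ϵ)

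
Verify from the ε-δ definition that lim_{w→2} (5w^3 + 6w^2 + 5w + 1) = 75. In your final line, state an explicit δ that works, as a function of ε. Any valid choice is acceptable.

δ = min(1, ε/130)

Let ε > 0 be given. We want δ > 0 such that 0 < |w − 2| < δ implies |(5w^3 + 6w^2 + 5w + 1) − 75| < ε.
(5w^3 + 6w^2 + 5w + 1) − 75 = 5w^3 + 6w^2 + 5w - 74 = (w − 2)(5w^2 + 16w + 37).
So |(5w^3 + 6w^2 + 5w + 1) − 75| = |w − 2|·|5w^2 + 16w + 37|.
Require δ ≤ 1. Then |w − 2| < 1 gives |w| < 3, and by the triangle inequality |5w^2 + 16w + 37| ≤ 5·3^2 + 16·3 + 37 = 130.
Hence |(5w^3 + 6w^2 + 5w + 1) − 75| ≤ 130|w − 2| < ε provided |w − 2| < ε/130.
Choosing δ = min(1, ε/130) ensures both conditions, hence |(5w^3 + 6w^2 + 5w + 1) − 75| < ε.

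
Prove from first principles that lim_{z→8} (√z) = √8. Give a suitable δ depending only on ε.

Suppose ε > 0. We want δ > 0 such that 0 < |z − 8| < δ implies |√z − √8| < ε.
Multiplying by the conjugate, |√z − √8| = |z − 8|/(√z + √8).
Restrict δ ≤ 8 so that |z − 8| < 8 forces z > 0, and then √z + √8 > √8.
Hence |√z − √8| < |z − 8|/√8, which is < ε once |z − 8| < √8·ε.
Take δ = min(8, √8·ε). If 0 < |z − 8| < δ then z > 0 and |√z − √8| < |z − 8|/√8 < ε.

δ = min(8, √8·ε)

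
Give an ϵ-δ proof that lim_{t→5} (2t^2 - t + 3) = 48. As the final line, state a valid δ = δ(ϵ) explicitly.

δ = min(2, ϵ/23)

Let ϵ > 0. We want δ > 0 such that 0 < |t − 5| < δ implies |(2t^2 - t + 3) − 48| < ϵ.
(2t^2 - t + 3) − 48 = 2t^2 - t - 45 = (t − 5)(2t + 9).
So |(2t^2 - t + 3) − 48| = |t − 5|·|2t + 9|.
Assume first that |t − 5| < 2, so |t| < 7. Then |2t + 9| ≤ 2·7 + 9 = 23.
Hence |(2t^2 - t + 3) − 48| ≤ 23|t − 5| < ϵ provided |t − 5| < ϵ/23.
Choosing δ = min(2, ϵ/23) ensures both conditions, hence |(2t^2 - t + 3) − 48| < ϵ.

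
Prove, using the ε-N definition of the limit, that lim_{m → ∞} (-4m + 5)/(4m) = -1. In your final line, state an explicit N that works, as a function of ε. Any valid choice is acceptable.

Let ε > 0 be given. For m ≥ 1, |(-4m + 5)/(4m) + 1| = |20|/(4(4m)) = 20/(4(4m)).
Since 4m ≥ 4m for m ≥ 1, this is ≤ 20/(4·4m) = (5/4)/m.
So |(-4m + 5)/(4m) + 1| < ε whenever m > (5/4)/ε.
Take N = (5/4)/ε. If m > N then |(-4m + 5)/(4m) + 1| ≤ (5/4)/m < ε.

N = (5/4)/ε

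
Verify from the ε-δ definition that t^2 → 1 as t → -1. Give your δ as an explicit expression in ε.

Let ε > 0 be given. We seek δ > 0 with 0 < |t + 1| < δ ⇒ |t^2 − 1| < ε.
Factor: t^2 − 1 = (t + 1)(t - 1), so |t^2 − 1| = |t + 1|·|t - 1|.
Impose δ ≤ 2 so that |t| < 3; then |t - 1| ≤ 4.
Hence |t^2 − 1| ≤ 4|t + 1|, which is < ε once |t + 1| < ε/4.
Take δ = min(2, ε/4). If 0 < |t + 1| < δ then both bounds hold and |t^2 − 1| ≤ 4|t + 1| < 4·(ε/4) = ε.

δ = min(2, ε/4)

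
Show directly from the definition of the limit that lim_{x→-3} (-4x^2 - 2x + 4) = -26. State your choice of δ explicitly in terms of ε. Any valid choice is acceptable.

δ = min(1, ε/26)

Fix ε > 0. We want δ > 0 such that 0 < |x + 3| < δ implies |(-4x^2 - 2x + 4) + 26| < ε.
(-4x^2 - 2x + 4) + 26 = -4x^2 - 2x + 30 = (x + 3)(-4x + 10).
So |(-4x^2 - 2x + 4) + 26| = |x + 3|·|-4x + 10|.
Require δ ≤ 1. Then |x + 3| < 1 gives |x| < 4, and by the triangle inequality |-4x + 10| ≤ 4·4 + 10 = 26.
Hence |(-4x^2 - 2x + 4) + 26| ≤ 26|x + 3| < ε provided |x + 3| < ε/26.
Choosing δ = min(1, ε/26) ensures both conditions, hence |(-4x^2 - 2x + 4) + 26| < ε.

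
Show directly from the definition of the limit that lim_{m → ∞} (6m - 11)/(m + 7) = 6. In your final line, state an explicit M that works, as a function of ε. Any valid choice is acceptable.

Let ε > 0. For m ≥ 1, |(6m - 11)/(m + 7) − 6| = |-53|/((m + 7)) = 53/((m + 7)).
Since m + 7 ≥ m for m ≥ 1, this is ≤ 53/(m) = 53/m.
So |(6m - 11)/(m + 7) − 6| < ε whenever m > 53/ε.
Take M = 53/ε. If m > M then |(6m - 11)/(m + 7) − 6| ≤ 53/m < ε.

M = 53/ε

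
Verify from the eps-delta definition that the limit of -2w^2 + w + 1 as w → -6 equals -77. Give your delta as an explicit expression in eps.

delta = min(1, eps/27)

Suppose eps > 0. We want delta > 0 such that 0 < |w + 6| < delta implies |(-2w^2 + w + 1) + 77| < eps.
(-2w^2 + w + 1) + 77 = -2w^2 + w + 78 = (w + 6)(-2w + 13).
So |(-2w^2 + w + 1) + 77| = |w + 6|·|-2w + 13|.
Require delta ≤ 1. Then |w + 6| < 1 gives |w| < 7, and by the triangle inequality |-2w + 13| ≤ 2·7 + 13 = 27.
Hence |(-2w^2 + w + 1) + 77| ≤ 27|w + 6| < eps provided |w + 6| < eps/27.
Choosing delta = min(1, eps/27) ensures both conditions, hence |(-2w^2 + w + 1) + 77| < eps.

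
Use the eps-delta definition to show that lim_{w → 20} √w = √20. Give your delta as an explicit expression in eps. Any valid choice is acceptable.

Fix eps > 0. We want delta > 0 such that 0 < |w − 20| < delta implies |√w − √20| < eps.
Rationalise: √w − √20 = (w − 20)/(√w + √20), so |√w − √20| = |w − 20|/(√w + √20).
Restrict delta ≤ 20 so that |w − 20| < 20 forces w > 0, and then √w + √20 > √20.
Hence |√w − √20| < |w − 20|/√20, which is < eps once |w − 20| < √20·eps.
Take delta = min(20, √20·eps). If 0 < |w − 20| < delta then w > 0 and |√w − √20| < |w − 20|/√20 < eps.

delta = min(20, √20·eps)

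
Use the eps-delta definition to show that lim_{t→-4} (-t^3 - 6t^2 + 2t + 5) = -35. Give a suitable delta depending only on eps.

Let eps > 0. We want delta > 0 such that 0 < |t + 4| < delta implies |(-t^3 - 6t^2 + 2t + 5) + 35| < eps.
(-t^3 - 6t^2 + 2t + 5) + 35 = -t^3 - 6t^2 + 2t + 40 = (t + 4)(-t^2 - 2t + 10).
So |(-t^3 - 6t^2 + 2t + 5) + 35| = |t + 4|·|-t^2 - 2t + 10|.
Assume first that |t + 4| < 1, so |t| < 5. Then |-t^2 - 2t + 10| ≤ 5^2 + 2·5 + 10 = 45.
Hence |(-t^3 - 6t^2 + 2t + 5) + 35| ≤ 45|t + 4| < eps provided |t + 4| < eps/45.
Choosing delta = min(1, eps/45) ensures both conditions, hence |(-t^3 - 6t^2 + 2t + 5) + 35| < eps.

delta = min(1, eps/45)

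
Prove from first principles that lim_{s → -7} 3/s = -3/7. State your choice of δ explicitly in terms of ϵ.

Fix ϵ > 0. We seek δ > 0 such that 0 < |s + 7| < δ implies |3/s + 3/7| < ϵ.
|3/s + 3/7| = 3·|-7 − s|/(7·|s|) = 3|s + 7|/(7|s|).
Restrict δ ≤ 7/2. Then |s + 7| < 7/2 gives |s| > 7/2, so 7|s| > 49/2.
Then |3/s + 3/7| < 3|s + 7|/(49/2), which is < ϵ when |s + 7| < (49/6)ϵ.
Take δ = min(7/2, (49/6)ϵ). Then 0 < |s + 7| < δ gives both |s + 7| < 7/2 and |s + 7| < (49/6)ϵ, so |3/s + 3/7| < ϵ.

δ = min(7/2, (49/6)ϵ)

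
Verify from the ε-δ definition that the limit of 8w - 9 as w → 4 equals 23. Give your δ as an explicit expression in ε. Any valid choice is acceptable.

δ = ε/8

Let ε > 0. We need δ > 0 so that 0 < |w − 4| < δ implies |(8w - 9) − 23| < ε.
Since (8w - 9) − 23 = 8(w − 4), we have |(8w - 9) − 23| = 8|w − 4|.
So 8|w − 4| < ε exactly when |w − 4| < ε/8.
Take δ = ε/8. If 0 < |w − 4| < δ then |(8w - 9) − 23| = 8|w − 4| < 8·(ε/8) = ε.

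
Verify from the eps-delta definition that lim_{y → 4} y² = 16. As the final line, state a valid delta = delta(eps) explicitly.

Let eps > 0 be given. We seek delta > 0 with 0 < |y − 4| < delta ⇒ |y² − 16| < eps.
Factor: y² − 16 = (y − 4)(y + 4), so |y² − 16| = |y − 4|·|y + 4|.
Impose delta ≤ 1 so that |y| < 5; then |y + 4| ≤ 9.
Hence |y² − 16| ≤ 9|y − 4|, which is < eps once |y − 4| < eps/9.
Take delta = min(1, eps/9). If 0 < |y − 4| < delta then both bounds hold and |y² − 16| ≤ 9|y − 4| < 9·(eps/9) = eps.

delta = min(1, eps/9)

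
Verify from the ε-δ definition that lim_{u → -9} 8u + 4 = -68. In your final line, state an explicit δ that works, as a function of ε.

δ = ε/8

Suppose ε > 0. We need δ > 0 so that 0 < |u + 9| < δ implies |(8u + 4) + 68| < ε.
|(8u + 4) + 68| = |8u + 72| = 8|u + 9|.
So 8|u + 9| < ε exactly when |u + 9| < ε/8.
Choosing δ = ε/8 gives |(8u + 4) + 68| = 8|u + 9| < ε whenever |u + 9| < δ.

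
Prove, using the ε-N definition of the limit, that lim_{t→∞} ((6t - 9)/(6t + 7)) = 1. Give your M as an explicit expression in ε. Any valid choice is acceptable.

M = (8/3)/ε

Suppose ε > 0. We seek M > 0 such that t > M implies |(6t - 9)/(6t + 7) − 1| < ε.
(6t - 9)/(6t + 7) − 1 = (6(6t - 9) − 6(6t + 7)) / (6(6t + 7)) = -96/(6(6t + 7)).
For t > 0 we have 6t + 7 > 6t, so |(6t - 9)/(6t + 7) − 1| = 96/(6(6t + 7)) < 96/(6·6t) = (8/3)/t.
Thus |(6t - 9)/(6t + 7) − 1| < ε whenever t > (8/3)/ε.
Take M = (8/3)/ε. If t > M then |(6t - 9)/(6t + 7) − 1| < (8/3)/t < ε.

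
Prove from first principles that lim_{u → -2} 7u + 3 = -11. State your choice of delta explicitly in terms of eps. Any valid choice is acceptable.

Fix eps > 0. We need delta > 0 so that 0 < |u + 2| < delta implies |(7u + 3) + 11| < eps.
|(7u + 3) + 11| = |7u + 14| = 7|u + 2|.
So 7|u + 2| < eps exactly when |u + 2| < eps/7.
Take delta = eps/7. If 0 < |u + 2| < delta then |(7u + 3) + 11| = 7|u + 2| < 7·(eps/7) = eps.

delta = eps/7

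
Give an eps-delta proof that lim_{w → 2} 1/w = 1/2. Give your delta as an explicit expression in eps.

delta = min(1, 2eps)

Let eps > 0. We seek delta > 0 such that 0 < |w − 2| < delta implies |1/w − (1/2)| < eps.
|1/w − (1/2)| = |2 − w|/(2·|w|) = |w − 2|/(2|w|).
Restrict delta ≤ 1. Then |w − 2| < 1 gives |w| > 1, so 2|w| > 2.
Then |1/w − (1/2)| < |w − 2|/2, which is < eps when |w − 2| < 2eps.
Take delta = min(1, 2eps). Then 0 < |w − 2| < delta gives both |w − 2| < 1 and |w − 2| < 2eps, so |1/w − (1/2)| < eps.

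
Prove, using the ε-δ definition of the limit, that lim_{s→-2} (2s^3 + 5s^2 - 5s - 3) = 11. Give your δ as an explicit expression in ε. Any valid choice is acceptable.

δ = min(2, ε/43)

Let ε > 0. We want δ > 0 such that 0 < |s + 2| < δ implies |(2s^3 + 5s^2 - 5s - 3) − 11| < ε.
(2s^3 + 5s^2 - 5s - 3) − 11 = 2s^3 + 5s^2 - 5s - 14 = (s + 2)(2s^2 + s - 7).
So |(2s^3 + 5s^2 - 5s - 3) − 11| = |s + 2|·|2s^2 + s - 7|.
Require δ ≤ 2. Then |s + 2| < 2 gives |s| < 4, and by the triangle inequality |2s^2 + s - 7| ≤ 2·4^2 + 4 + 7 = 43.
Hence |(2s^3 + 5s^2 - 5s - 3) − 11| ≤ 43|s + 2| < ε provided |s + 2| < ε/43.
Take δ = min(2, ε/43). Then 0 < |s + 2| < δ gives both |s + 2| < 2 and |s + 2| < ε/43, so |(2s^3 + 5s^2 - 5s - 3) − 11| < ε.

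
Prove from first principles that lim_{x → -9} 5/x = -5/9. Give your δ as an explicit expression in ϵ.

Let ϵ > 0 be given. We seek δ > 0 such that 0 < |x + 9| < δ implies |5/x + 5/9| < ϵ.
|5/x + 5/9| = 5·|-9 − x|/(9·|x|) = 5|x + 9|/(9|x|).
Require δ ≤ 9/2 so that |x| > 9 − 9/2 = 9/2, hence 9|x| > 81/2.
Then |5/x + 5/9| < 5|x + 9|/(81/2), which is < ϵ when |x + 9| < (81/10)ϵ.
Take δ = min(9/2, (81/10)ϵ). Then 0 < |x + 9| < δ gives both |x + 9| < 9/2 and |x + 9| < (81/10)ϵ, so |5/x + 5/9| < ϵ.

δ = min(9/2, (81/10)ϵ)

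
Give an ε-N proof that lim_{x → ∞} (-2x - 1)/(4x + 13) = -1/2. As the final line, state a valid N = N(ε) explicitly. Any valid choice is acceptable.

Suppose ε > 0. We seek N > 0 such that x > N implies |(-2x - 1)/(4x + 13) + 1/2| < ε.
(-2x - 1)/(4x + 13) + 1/2 = (4(-2x - 1) − (-2)(4x + 13)) / (4(4x + 13)) = 22/(4(4x + 13)).
For x > 0 we have 4x + 13 > 4x, so |(-2x - 1)/(4x + 13) + 1/2| = 22/(4(4x + 13)) < 22/(4·4x) = (11/8)/x.
Thus |(-2x - 1)/(4x + 13) + 1/2| < ε whenever x > (11/8)/ε.
Take N = (11/8)/ε. If x > N then |(-2x - 1)/(4x + 13) + 1/2| < (11/8)/x < ε.

N = (11/8)/ε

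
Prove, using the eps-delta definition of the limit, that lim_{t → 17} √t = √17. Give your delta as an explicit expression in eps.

delta = min(17, √17·eps)

Let eps > 0. We want delta > 0 such that 0 < |t − 17| < delta implies |√t − √17| < eps.
Multiplying by the conjugate, |√t − √17| = |t − 17|/(√t + √17).
Restrict delta ≤ 17 so that |t − 17| < 17 forces t > 0, and then √t + √17 > √17.
Hence |√t − √17| < |t − 17|/√17, which is < eps once |t − 17| < √17·eps.
Take delta = min(17, √17·eps). If 0 < |t − 17| < delta then t > 0 and |√t − √17| < |t − 17|/√17 < eps.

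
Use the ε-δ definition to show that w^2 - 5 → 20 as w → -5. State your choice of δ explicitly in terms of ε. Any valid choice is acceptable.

Fix ε > 0. We want δ > 0 such that 0 < |w + 5| < δ implies |(w^2 - 5) − 20| < ε.
(w^2 - 5) − 20 = w^2 - 25 = (w + 5)(w - 5).
So |(w^2 - 5) − 20| = |w + 5|·|w - 5|.
Assume first that |w + 5| < 1, so |w| < 6. Then |w - 5| ≤ 6 + 5 = 11.
Hence |(w^2 - 5) − 20| ≤ 11|w + 5| < ε provided |w + 5| < ε/11.
Choosing δ = min(1, ε/11) ensures both conditions, hence |(w^2 - 5) − 20| < ε.

δ = min(1, ε/11)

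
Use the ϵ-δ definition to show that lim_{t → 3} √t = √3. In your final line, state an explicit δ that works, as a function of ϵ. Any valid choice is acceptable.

Fix ϵ > 0. We want δ > 0 such that 0 < |t − 3| < δ implies |√t − √3| < ϵ.
Rationalise: √t − √3 = (t − 3)/(√t + √3), so |√t − √3| = |t − 3|/(√t + √3).
Restrict δ ≤ 3 so that |t − 3| < 3 forces t > 0, and then √t + √3 > √3.
Hence |√t − √3| < |t − 3|/√3, which is < ϵ once |t − 3| < √3·ϵ.
Take δ = min(3, √3·ϵ). If 0 < |t − 3| < δ then t > 0 and |√t − √3| < |t − 3|/√3 < ϵ.

δ = min(3, √3·ϵ)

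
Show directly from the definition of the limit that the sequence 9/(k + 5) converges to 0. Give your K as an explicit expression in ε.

K = 9/ε

Let ε > 0 be given. For k ≥ 1, |9/(k + 5) − 0| = 9/(k + 5) ≤ 9/k.
We need 9/k < ε, i.e. k > 9/ε.
Take K = 9/ε. If k > K then |9/(k + 5)| ≤ 9/k < ε.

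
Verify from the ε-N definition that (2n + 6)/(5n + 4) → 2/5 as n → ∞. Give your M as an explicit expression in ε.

Fix ε > 0. For n ≥ 1, |(2n + 6)/(5n + 4) − (2/5)| = |22|/(5(5n + 4)) = 22/(5(5n + 4)).
Since 5n + 4 ≥ 5n for n ≥ 1, this is ≤ 22/(5·5n) = (22/25)/n.
So |(2n + 6)/(5n + 4) − (2/5)| < ε whenever n > (22/25)/ε.
Take M = (22/25)/ε. If n > M then |(2n + 6)/(5n + 4) − (2/5)| ≤ (22/25)/n < ε.

M = (22/25)/ε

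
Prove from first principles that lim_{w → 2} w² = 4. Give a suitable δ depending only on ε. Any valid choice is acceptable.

Let ε > 0. We seek δ > 0 with 0 < |w − 2| < δ ⇒ |w² − 4| < ε.
Factor: w² − 4 = (w − 2)(w + 2), so |w² − 4| = |w − 2|·|w + 2|.
Impose δ ≤ 1 so that |w| < 3; then |w + 2| ≤ 5.
Hence |w² − 4| ≤ 5|w − 2|, which is < ε once |w − 2| < ε/5.
Take δ = min(1, ε/5). If 0 < |w − 2| < δ then both bounds hold and |w² − 4| ≤ 5|w − 2| < 5·(ε/5) = ε.

δ = min(1, ε/5)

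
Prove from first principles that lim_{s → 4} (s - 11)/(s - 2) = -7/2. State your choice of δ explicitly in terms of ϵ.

δ = min(1, (2/9)ϵ)

Fix ϵ > 0. We want δ > 0 with 0 < |s − 4| < δ ⇒ |(s - 11)/(s - 2) + 7/2| < ϵ.
Combining over a common denominator, (s - 11)/(s - 2) + 7/2 = [(s - 11)·2 − (-7)·(s - 2)] / [2·(s - 2)] = 9(s − 4) / (2(s - 2)).
So |(s - 11)/(s - 2) + 7/2| = 9|s − 4| / (2·|s − 2|).
Restrict δ ≤ 1. Then |s − 4| < 1 gives |s − 2| = |(s − 4) + 2| ≥ 2 − 1 = 1.
Hence |(s - 11)/(s - 2) + 7/2| < 9|s − 4|/(2·1) = (9/2)|s − 4|, which is < ϵ once |s − 4| < (2/9)ϵ.
Take δ = min(1, (2/9)ϵ). Then 0 < |s − 4| < δ forces both bounds, so |(s - 11)/(s - 2) + 7/2| < ϵ.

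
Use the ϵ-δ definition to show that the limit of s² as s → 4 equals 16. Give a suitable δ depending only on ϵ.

Let ϵ > 0 be given. We seek δ > 0 with 0 < |s − 4| < δ ⇒ |s² − 16| < ϵ.
Factor: s² − 16 = (s − 4)(s + 4), so |s² − 16| = |s − 4|·|s + 4|.
Impose δ ≤ 1 so that |s| < 5; then |s + 4| ≤ 9.
Hence |s² − 16| ≤ 9|s − 4|, which is < ϵ once |s − 4| < ϵ/9.
Take δ = min(1, ϵ/9). If 0 < |s − 4| < δ then both bounds hold and |s² − 16| ≤ 9|s − 4| < 9·(ϵ/9) = ϵ.

δ = min(1, ϵ/9)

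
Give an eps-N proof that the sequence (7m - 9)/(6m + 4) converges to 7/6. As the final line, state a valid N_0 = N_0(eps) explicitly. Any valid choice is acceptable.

Let eps > 0. For m ≥ 1, |(7m - 9)/(6m + 4) − (7/6)| = |-82|/(6(6m + 4)) = 82/(6(6m + 4)).
Since 6m + 4 ≥ 6m for m ≥ 1, this is ≤ 82/(6·6m) = (41/18)/m.
So |(7m - 9)/(6m + 4) − (7/6)| < eps whenever m > (41/18)/eps.
Take N_0 = (41/18)/eps. If m > N_0 then |(7m - 9)/(6m + 4) − (7/6)| ≤ (41/18)/m < eps.

N_0 = (41/18)/eps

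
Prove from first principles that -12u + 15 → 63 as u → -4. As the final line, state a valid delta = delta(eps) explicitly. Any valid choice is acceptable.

delta = eps/12

Let eps > 0. We need delta > 0 so that 0 < |u + 4| < delta implies |(-12u + 15) − 63| < eps.
Since (-12u + 15) − 63 = -12(u + 4), we have |(-12u + 15) − 63| = 12|u + 4|.
Thus it suffices that |u + 4| < eps/12.
Take delta = eps/12. If 0 < |u + 4| < delta then |(-12u + 15) − 63| = 12|u + 4| < 12·(eps/12) = eps.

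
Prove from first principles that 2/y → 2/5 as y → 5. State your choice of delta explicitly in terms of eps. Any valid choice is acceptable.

Fix eps > 0. We seek delta > 0 such that 0 < |y − 5| < delta implies |2/y − (2/5)| < eps.
|2/y − (2/5)| = 2·|5 − y|/(5·|y|) = 2|y − 5|/(5|y|).
Require delta ≤ 5/2 so that |y| > 5 − 5/2 = 5/2, hence 5|y| > 25/2.
Then |2/y − (2/5)| < 2|y − 5|/(25/2), which is < eps when |y − 5| < (25/4)eps.
Take delta = min(5/2, (25/4)eps). Then 0 < |y − 5| < delta gives both |y − 5| < 5/2 and |y − 5| < (25/4)eps, so |2/y − (2/5)| < eps.

delta = min(5/2, (25/4)eps)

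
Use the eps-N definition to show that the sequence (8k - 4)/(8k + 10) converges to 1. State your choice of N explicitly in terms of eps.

Suppose eps > 0. For k ≥ 1, |(8k - 4)/(8k + 10) − 1| = |-112|/(8(8k + 10)) = 112/(8(8k + 10)).
Since 8k + 10 ≥ 8k for k ≥ 1, this is ≤ 112/(8·8k) = (7/4)/k.
So |(8k - 4)/(8k + 10) − 1| < eps whenever k > (7/4)/eps.
Take N = (7/4)/eps. If k > N then |(8k - 4)/(8k + 10) − 1| ≤ (7/4)/k < eps.

N = (7/4)/eps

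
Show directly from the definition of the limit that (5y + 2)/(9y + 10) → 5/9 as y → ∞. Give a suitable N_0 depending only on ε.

N_0 = (32/81)/ε

Fix ε > 0. We seek N_0 > 0 such that y > N_0 implies |(5y + 2)/(9y + 10) − (5/9)| < ε.
(5y + 2)/(9y + 10) − (5/9) = (9(5y + 2) − 5(9y + 10)) / (9(9y + 10)) = -32/(9(9y + 10)).
For y > 0 we have 9y + 10 > 9y, so |(5y + 2)/(9y + 10) − (5/9)| = 32/(9(9y + 10)) < 32/(9·9y) = (32/81)/y.
Thus |(5y + 2)/(9y + 10) − (5/9)| < ε whenever y > (32/81)/ε.
Take N_0 = (32/81)/ε. If y > N_0 then |(5y + 2)/(9y + 10) − (5/9)| < (32/81)/y < ε.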